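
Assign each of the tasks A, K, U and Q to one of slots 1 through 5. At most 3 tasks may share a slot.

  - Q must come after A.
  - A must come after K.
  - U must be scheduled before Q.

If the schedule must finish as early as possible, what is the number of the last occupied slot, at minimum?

The precedence chain requires at least 3 distinct slots.
With at most 3 per slot and 4 tasks, at least 2 slots are needed.
3 works (last occupied slot: 3): for example U -> 1; K -> 1; Q -> 3; A -> 2.

slot 3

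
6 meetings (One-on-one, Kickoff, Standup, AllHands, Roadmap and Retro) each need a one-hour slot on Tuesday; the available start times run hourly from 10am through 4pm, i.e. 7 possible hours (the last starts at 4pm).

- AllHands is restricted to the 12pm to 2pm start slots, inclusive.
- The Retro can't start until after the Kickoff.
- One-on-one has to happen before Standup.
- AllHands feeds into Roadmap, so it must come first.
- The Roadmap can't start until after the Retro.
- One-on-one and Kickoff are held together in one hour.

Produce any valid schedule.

AllHands=12pm, Kickoff=10am, Retro=11am, One-on-one=10am, Standup=11am, Roadmap=1pm

Checking: Kickoff(10am) before Retro(11am); Retro(11am) before Roadmap(1pm); One-on-one(10am) before Standup(11am); AllHands(12pm) before Roadmap(1pm); One-on-one = Kickoff = 10am; AllHands=12pm in [12pm,2pm].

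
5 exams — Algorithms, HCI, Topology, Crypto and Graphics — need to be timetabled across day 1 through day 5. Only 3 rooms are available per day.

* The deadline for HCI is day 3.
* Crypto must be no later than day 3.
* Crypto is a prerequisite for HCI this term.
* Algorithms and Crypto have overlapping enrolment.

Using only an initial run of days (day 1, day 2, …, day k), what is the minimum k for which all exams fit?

The precedence chain requires at least 2 distinct days.
With at most 3 per day and 5 exams, at least 2 days are needed.
2 works (last occupied day: day 2): for example Topology=day 1; HCI=day 2; Crypto=day 1; Algorithms=day 2; Graphics=day 1.

2 days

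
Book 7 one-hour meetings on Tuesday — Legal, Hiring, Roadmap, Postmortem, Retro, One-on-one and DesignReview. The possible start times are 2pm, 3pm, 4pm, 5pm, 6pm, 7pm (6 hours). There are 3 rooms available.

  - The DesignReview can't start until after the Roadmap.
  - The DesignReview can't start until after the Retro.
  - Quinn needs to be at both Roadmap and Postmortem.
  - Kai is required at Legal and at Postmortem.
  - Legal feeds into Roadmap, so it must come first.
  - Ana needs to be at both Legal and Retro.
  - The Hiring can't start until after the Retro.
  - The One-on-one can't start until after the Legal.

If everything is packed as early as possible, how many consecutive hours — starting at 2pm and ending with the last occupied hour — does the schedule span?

The precedence chain requires at least 3 distinct hours.
With at most 3 per hour and 7 meetings, at least 3 hours are needed.
3 works (last occupied hour: 4pm): for example Hiring in 4pm; Roadmap in 3pm; DesignReview in 4pm; Retro in 3pm; Postmortem in 4pm; Legal in 2pm; One-on-one in 3pm.

3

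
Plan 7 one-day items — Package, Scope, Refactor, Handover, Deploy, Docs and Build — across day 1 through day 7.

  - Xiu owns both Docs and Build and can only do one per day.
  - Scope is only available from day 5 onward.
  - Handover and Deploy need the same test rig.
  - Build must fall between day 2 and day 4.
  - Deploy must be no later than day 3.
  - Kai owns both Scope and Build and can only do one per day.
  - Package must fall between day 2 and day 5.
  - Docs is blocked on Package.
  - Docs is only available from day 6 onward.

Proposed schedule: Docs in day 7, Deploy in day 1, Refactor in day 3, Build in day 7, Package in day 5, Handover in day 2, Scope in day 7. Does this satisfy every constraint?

Package must fall between day 2 and day 5 — holds.
Docs is only available from day 6 onward — holds.
Scope is only available from day 5 onward — holds.
Kai owns both Scope and Build and can only do one per day — violated.
Docs is blocked on Package — holds.
Build must fall between day 2 and day 4 — violated.
Xiu owns both Docs and Build and can only do one per day — violated.
Deploy must be no later than day 3 — holds.
Handover and Deploy need the same test rig — holds.

No. Xiu owns both Docs and Build and can only do one per day is not satisfied.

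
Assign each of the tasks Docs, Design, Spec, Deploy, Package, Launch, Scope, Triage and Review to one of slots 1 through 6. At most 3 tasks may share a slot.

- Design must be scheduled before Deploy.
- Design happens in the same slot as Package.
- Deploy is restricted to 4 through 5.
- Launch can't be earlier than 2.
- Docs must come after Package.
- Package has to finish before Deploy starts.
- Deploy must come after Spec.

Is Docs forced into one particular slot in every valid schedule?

No

Docs can be 2 (e.g. Spec=1, Docs=2, Triage=3, Deploy=4, Package=1, Design=1, Launch=2, Scope=2, Review=3) or 3 (e.g. Package -> 1; Triage -> 2; Spec -> 1; Deploy -> 4; Docs -> 3; Review -> 3; Launch -> 2; Scope -> 2; Design -> 1).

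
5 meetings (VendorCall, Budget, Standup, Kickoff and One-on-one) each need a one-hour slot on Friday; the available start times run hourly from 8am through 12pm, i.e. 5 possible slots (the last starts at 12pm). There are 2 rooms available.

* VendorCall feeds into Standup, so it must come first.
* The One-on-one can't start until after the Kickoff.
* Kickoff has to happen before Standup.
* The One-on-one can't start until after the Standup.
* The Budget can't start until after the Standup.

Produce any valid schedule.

Kickoff in 8am; VendorCall in 8am; Budget in 10am; One-on-one in 10am; Standup in 9am

Checking: Standup(9am) before One-on-one(10am); Kickoff(8am) before Standup(9am); VendorCall(8am) before Standup(9am); Kickoff(8am) before One-on-one(10am); Standup(9am) before Budget(10am); max 2 per slot (cap 2).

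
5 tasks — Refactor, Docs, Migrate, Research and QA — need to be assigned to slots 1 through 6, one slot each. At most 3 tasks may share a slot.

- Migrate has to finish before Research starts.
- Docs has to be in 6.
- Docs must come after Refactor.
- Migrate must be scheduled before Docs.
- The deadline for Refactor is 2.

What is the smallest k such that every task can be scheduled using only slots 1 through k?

The precedence chain requires at least 2 distinct slots.
With at most 3 per slot and 5 tasks, at least 2 slots are needed.
Docs can't be placed before 6, so the schedule must run through at least slot 6.
6 works (last occupied slot: 6): for example Research -> 2, Refactor -> 1, Docs -> 6, Migrate -> 1, QA -> 1.

6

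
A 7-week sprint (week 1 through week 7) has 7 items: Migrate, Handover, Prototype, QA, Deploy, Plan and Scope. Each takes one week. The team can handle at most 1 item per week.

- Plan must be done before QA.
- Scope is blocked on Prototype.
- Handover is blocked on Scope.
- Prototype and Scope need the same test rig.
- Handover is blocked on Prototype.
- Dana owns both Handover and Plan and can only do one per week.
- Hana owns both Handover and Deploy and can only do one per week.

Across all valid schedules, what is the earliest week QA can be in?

week 2

Precedence pushes QA to at least week 2.
QA at week 2 is achievable: Deploy -> week 7, Handover -> week 5, Migrate -> week 6, Prototype -> week 3, QA -> week 2, Plan -> week 1, Scope -> week 4.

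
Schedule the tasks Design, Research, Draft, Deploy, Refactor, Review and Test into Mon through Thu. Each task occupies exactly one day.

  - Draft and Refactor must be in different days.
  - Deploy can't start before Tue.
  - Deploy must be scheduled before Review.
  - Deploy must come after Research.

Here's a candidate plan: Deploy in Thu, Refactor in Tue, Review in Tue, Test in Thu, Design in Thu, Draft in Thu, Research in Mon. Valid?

Deploy can't start before Tue — holds.
Deploy must be scheduled before Review — violated.
Draft and Refactor must be in different days — holds.
Deploy must come after Research — holds.

No. Deploy must be scheduled before Review is not satisfied.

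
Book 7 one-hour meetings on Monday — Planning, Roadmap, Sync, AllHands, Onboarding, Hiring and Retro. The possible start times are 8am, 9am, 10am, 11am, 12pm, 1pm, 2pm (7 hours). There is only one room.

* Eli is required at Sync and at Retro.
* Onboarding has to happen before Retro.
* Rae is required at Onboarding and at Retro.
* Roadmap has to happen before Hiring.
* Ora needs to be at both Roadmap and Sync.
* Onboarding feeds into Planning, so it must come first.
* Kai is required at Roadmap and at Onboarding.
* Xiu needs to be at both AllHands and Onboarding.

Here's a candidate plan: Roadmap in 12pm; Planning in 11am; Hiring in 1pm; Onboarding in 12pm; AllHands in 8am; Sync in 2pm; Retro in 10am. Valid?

Invalid. Kai is required at Roadmap and at Onboarding.

Xiu needs to be at both AllHands and Onboarding — holds.
Onboarding has to happen before Retro — violated.
There is only one room — violated.
Ora needs to be at both Roadmap and Sync — holds.
Onboarding feeds into Planning, so it must come first — violated.
Rae is required at Onboarding and at Retro — holds.
Roadmap has to happen before Hiring — holds.
Kai is required at Roadmap and at Onboarding — violated.
Eli is required at Sync and at Retro — holds.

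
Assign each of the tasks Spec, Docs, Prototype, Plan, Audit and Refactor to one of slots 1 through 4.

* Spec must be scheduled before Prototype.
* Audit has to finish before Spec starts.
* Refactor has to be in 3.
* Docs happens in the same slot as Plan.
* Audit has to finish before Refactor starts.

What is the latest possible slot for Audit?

2

Downstream work caps Audit at 2.
Audit at 2 is achievable: Prototype=4; Spec=3; Plan=1; Docs=1; Refactor=3; Audit=2.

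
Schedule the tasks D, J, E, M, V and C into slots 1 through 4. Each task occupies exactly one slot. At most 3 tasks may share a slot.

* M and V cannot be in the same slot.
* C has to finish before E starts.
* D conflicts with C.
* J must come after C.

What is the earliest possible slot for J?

Precedence pushes J to at least 2.
J at 2 is achievable: M -> 1; V -> 3; C -> 1; E -> 2; D -> 2; J -> 2.

2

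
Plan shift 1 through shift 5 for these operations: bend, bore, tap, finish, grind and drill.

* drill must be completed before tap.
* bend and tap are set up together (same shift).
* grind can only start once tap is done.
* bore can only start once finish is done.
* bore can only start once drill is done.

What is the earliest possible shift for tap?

shift 2

Precedence pushes tap to at least shift 2; downstream work caps tap at shift 4.
tap at shift 2 is achievable: drill -> shift 1, bend -> shift 2, finish -> shift 1, grind -> shift 3, bore -> shift 2, tap -> shift 2.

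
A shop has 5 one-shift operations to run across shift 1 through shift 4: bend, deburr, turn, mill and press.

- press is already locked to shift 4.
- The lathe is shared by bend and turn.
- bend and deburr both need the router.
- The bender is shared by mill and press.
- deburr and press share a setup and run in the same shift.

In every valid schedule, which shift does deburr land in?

Deburr must be in the same shift as press, which can't be before shift 4, so deburr is at least shift 4.
So deburr is pinned to shift 4.

shift 4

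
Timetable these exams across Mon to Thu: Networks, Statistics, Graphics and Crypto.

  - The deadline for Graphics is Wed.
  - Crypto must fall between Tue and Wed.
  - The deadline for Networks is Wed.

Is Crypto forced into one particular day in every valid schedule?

Crypto can be Tue (e.g. Statistics=Mon, Crypto=Tue, Graphics=Mon, Networks=Mon) or Wed (e.g. Networks -> Mon; Graphics -> Mon; Statistics -> Mon; Crypto -> Wed).

No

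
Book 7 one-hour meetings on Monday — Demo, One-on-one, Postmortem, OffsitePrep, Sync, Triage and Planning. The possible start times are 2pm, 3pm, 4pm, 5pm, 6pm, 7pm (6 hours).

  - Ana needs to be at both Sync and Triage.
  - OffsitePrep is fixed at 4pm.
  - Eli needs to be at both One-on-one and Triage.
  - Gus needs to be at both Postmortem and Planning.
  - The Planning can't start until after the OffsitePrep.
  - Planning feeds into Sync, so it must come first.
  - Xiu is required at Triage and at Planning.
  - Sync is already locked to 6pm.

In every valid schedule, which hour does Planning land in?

OffsitePrep is fixed at 4pm and must come before Planning, so Planning is at least 5pm.
Sync is fixed at 6pm and must come after Planning, so Planning is at most 5pm.
So Planning must be 5pm.

5pm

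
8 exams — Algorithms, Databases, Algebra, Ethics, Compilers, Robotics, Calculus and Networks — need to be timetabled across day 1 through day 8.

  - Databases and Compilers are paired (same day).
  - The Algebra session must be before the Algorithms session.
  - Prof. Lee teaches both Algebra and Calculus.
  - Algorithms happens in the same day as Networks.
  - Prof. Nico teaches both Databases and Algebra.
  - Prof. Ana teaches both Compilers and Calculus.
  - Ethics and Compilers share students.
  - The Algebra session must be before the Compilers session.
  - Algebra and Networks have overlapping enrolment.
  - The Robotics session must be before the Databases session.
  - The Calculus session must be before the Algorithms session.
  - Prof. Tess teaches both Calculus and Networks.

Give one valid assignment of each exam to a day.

Calculus in day 2, Algebra in day 1, Databases in day 3, Compilers in day 3, Algorithms in day 3, Networks in day 3, Robotics in day 1, Ethics in day 1

Checking: Robotics(day 1) before Databases(day 3); Algebra(day 1) before Compilers(day 3); Algebra(day 1) before Algorithms(day 3); Calculus(day 2) before Algorithms(day 3); Compilers(day 3) != Calculus(day 2); Ethics(day 1) != Compilers(day 3); Calculus(day 2) != Networks(day 3); Algebra(day 1) != Networks(day 3); Algebra(day 1) != Calculus(day 2); Databases(day 3) != Algebra(day 1); Algorithms = Networks = day 3; Databases = Compilers = day 3.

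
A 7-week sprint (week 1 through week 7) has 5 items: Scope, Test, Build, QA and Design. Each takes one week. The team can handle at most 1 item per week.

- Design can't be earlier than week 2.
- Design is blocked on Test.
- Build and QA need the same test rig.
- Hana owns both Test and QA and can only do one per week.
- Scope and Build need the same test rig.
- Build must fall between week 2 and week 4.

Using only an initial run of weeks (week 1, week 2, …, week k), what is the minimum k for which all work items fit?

5 weeks

The precedence chain requires at least 2 distinct weeks.
With at most 1 per week and 5 work items, at least 5 weeks are needed.
5 works (last occupied week: week 5): for example Scope in week 4, Test in week 1, Design in week 3, QA in week 5, Build in week 2.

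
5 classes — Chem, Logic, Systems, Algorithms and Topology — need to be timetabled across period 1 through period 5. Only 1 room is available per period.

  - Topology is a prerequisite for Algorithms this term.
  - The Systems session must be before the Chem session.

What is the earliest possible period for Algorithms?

period 2

Precedence pushes Algorithms to at least period 2.
Algorithms at period 2 is achievable: Algorithms -> period 2, Topology -> period 1, Systems -> period 3, Logic -> period 5, Chem -> period 4.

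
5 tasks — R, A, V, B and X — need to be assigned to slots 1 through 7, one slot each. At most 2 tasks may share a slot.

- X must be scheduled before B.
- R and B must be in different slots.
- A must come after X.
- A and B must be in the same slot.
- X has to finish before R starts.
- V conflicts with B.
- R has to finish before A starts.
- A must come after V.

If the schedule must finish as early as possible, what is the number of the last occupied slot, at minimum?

slot 3

The precedence chain requires at least 3 distinct slots.
With at most 2 per slot and 5 tasks, at least 3 slots are needed.
3 works (last occupied slot: 3): for example A=3, X=1, B=3, R=2, V=1.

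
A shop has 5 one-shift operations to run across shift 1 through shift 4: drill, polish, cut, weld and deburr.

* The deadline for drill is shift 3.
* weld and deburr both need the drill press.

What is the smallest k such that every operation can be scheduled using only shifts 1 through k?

Could 1 shift be enough, i.e. nothing placed later than shift 1? No: deburr can't share with weld (shift 1) → nothing is left.
So 1 shift is not enough.
2 works (last occupied shift: shift 2): for example polish=shift 1, weld=shift 1, deburr=shift 2, drill=shift 1, cut=shift 1.

2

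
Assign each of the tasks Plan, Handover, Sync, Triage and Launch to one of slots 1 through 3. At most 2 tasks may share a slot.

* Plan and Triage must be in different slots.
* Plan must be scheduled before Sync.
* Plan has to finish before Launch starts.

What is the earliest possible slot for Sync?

Precedence pushes Sync to at least 2.
Sync at 2 is achievable: Triage in 3; Handover in 1; Plan in 1; Sync in 2; Launch in 2.

2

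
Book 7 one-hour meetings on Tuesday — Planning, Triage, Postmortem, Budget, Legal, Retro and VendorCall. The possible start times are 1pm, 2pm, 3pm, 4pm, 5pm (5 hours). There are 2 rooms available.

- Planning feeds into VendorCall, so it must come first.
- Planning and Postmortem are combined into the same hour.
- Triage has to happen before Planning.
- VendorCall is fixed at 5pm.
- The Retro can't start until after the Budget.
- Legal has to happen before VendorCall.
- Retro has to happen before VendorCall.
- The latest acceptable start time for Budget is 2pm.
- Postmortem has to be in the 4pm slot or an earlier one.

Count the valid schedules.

Splitting on Planning: it can be 2pm (4), 3pm (14), 4pm (21). Listing each branch's schedules as (Triage, Postmortem, Budget, Legal, Retro, VendorCall):
Planning=2pm: (1pm,2pm,1pm,3pm,3pm,5pm) (1pm,2pm,1pm,3pm,4pm,5pm) (1pm,2pm,1pm,4pm,3pm,5pm) (1pm,2pm,1pm,4pm,4pm,5pm) — 4.
Planning=3pm: (1pm,3pm,1pm,2pm,2pm,5pm) (1pm,3pm,1pm,2pm,4pm,5pm) (1pm,3pm,1pm,4pm,2pm,5pm) (1pm,3pm,1pm,4pm,4pm,5pm) (1pm,3pm,2pm,1pm,4pm,5pm) (1pm,3pm,2pm,2pm,4pm,5pm) (1pm,3pm,2pm,4pm,4pm,5pm) (2pm,3pm,1pm,1pm,2pm,5pm) (2pm,3pm,1pm,1pm,4pm,5pm) (2pm,3pm,1pm,2pm,4pm,5pm) (2pm,3pm,1pm,4pm,2pm,5pm) (2pm,3pm,1pm,4pm,4pm,5pm) (2pm,3pm,2pm,1pm,4pm,5pm) (2pm,3pm,2pm,4pm,4pm,5pm) — 14.
Planning=4pm: (1pm,4pm,1pm,2pm,2pm,5pm) (1pm,4pm,1pm,2pm,3pm,5pm) (1pm,4pm,1pm,3pm,2pm,5pm) (1pm,4pm,1pm,3pm,3pm,5pm) (1pm,4pm,2pm,1pm,3pm,5pm) (1pm,4pm,2pm,2pm,3pm,5pm) (1pm,4pm,2pm,3pm,3pm,5pm) (2pm,4pm,1pm,1pm,2pm,5pm) (2pm,4pm,1pm,1pm,3pm,5pm) (2pm,4pm,1pm,2pm,3pm,5pm) (2pm,4pm,1pm,3pm,2pm,5pm) (2pm,4pm,1pm,3pm,3pm,5pm) (2pm,4pm,2pm,1pm,3pm,5pm) (2pm,4pm,2pm,3pm,3pm,5pm) (3pm,4pm,1pm,1pm,2pm,5pm) (3pm,4pm,1pm,1pm,3pm,5pm) (3pm,4pm,1pm,2pm,2pm,5pm) (3pm,4pm,1pm,2pm,3pm,5pm) (3pm,4pm,1pm,3pm,2pm,5pm) (3pm,4pm,2pm,1pm,3pm,5pm) (3pm,4pm,2pm,2pm,3pm,5pm) — 21.
Summing: 4 + 14 + 21 = 39.

39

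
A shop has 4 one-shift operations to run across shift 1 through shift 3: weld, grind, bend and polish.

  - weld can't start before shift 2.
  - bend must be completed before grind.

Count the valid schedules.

18

Splitting on weld: it can be shift 2 (9), shift 3 (9). Listing each branch's schedules as (grind, bend, polish) by shift number:
weld=shift 2: (2,1,1) (2,1,2) (2,1,3) (3,1,1) (3,1,2) (3,1,3) (3,2,1) (3,2,2) (3,2,3) — 9.
weld=shift 3: (2,1,1) (2,1,2) (2,1,3) (3,1,1) (3,1,2) (3,1,3) (3,2,1) (3,2,2) (3,2,3) — 9.
Summing: 9 + 9 = 18.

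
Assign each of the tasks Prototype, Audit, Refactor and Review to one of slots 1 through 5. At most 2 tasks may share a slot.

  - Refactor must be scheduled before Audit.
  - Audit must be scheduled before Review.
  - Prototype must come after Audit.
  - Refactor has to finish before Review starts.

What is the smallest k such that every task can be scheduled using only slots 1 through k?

The precedence chain requires at least 3 distinct slots.
With at most 2 per slot and 4 tasks, at least 2 slots are needed.
3 works (last occupied slot: 3): for example Prototype -> 3, Audit -> 2, Refactor -> 1, Review -> 3.

3 slots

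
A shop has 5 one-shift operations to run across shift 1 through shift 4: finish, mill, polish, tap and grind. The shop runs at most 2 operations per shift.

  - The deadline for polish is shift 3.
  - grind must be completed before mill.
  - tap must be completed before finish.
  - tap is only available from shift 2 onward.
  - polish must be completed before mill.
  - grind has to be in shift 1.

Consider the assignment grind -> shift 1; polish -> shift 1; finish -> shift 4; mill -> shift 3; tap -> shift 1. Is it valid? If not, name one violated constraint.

No. tap is only available from shift 2 onward is not satisfied.

The shop runs at most 2 operations per shift — violated.
grind has to be in shift 1 — holds.
The deadline for polish is shift 3 — holds.
tap is only available from shift 2 onward — violated.
polish must be completed before mill — holds.
tap must be completed before finish — holds.
grind must be completed before mill — holds.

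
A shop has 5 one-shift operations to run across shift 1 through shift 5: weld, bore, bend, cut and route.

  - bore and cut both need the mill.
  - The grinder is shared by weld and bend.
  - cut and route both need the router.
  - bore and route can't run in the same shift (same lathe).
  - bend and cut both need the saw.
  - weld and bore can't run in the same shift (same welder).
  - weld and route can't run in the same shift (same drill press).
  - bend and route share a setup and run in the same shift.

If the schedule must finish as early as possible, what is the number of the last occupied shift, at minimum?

Check 2 shifts directly (anything shorter is at least as hard).
Could 2 shifts be enough, i.e. nothing placed later than shift 2? No: weld, bore and bend must all be in different shifts (weld/bore can't share; weld/bend can't share; bore/bend can't share), but only 2 shifts are available: 3 operations can't fit in 2 distinct shifts.
So 2 shifts is not enough.
3 works (last occupied shift: shift 3): for example bore=shift 2; weld=shift 1; route=shift 3; cut=shift 1; bend=shift 3.

3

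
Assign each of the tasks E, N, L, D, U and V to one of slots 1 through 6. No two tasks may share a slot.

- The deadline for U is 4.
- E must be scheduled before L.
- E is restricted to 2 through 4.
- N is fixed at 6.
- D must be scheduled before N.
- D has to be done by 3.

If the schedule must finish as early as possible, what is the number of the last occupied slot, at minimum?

The precedence chain requires at least 2 distinct slots.
With at most 1 per slot and 6 tasks, at least 6 slots are needed.
N can't be placed before 6, so the schedule must run through at least slot 6.
6 works (last occupied slot: 6): for example L=4, D=1, U=3, N=6, V=5, E=2.

slot 6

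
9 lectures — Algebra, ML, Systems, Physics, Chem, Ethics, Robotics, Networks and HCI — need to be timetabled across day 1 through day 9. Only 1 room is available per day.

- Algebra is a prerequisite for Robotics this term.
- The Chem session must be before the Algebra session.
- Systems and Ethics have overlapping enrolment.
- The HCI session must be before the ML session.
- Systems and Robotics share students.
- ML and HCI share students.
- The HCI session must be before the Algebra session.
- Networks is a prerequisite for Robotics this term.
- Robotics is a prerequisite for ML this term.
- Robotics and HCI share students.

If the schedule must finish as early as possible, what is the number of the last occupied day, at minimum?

The precedence chain requires at least 4 distinct days.
With at most 1 per day and 9 lectures, at least 9 days are needed.
9 works (last occupied day: day 9): for example ML -> day 6, Physics -> day 8, HCI -> day 1, Systems -> day 7, Chem -> day 2, Algebra -> day 3, Networks -> day 4, Ethics -> day 9, Robotics -> day 5.

9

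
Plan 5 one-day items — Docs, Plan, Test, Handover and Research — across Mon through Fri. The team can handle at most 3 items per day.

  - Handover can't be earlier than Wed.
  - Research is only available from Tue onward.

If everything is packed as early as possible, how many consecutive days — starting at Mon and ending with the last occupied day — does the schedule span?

3

With at most 3 per day and 5 work items, at least 2 days are needed.
Handover can't be placed before Wed — that is day 3 counting from Mon — so the schedule must run through at least 3 days.
3 works (last occupied day: Wed): for example Handover=Wed; Test=Mon; Docs=Mon; Research=Tue; Plan=Mon.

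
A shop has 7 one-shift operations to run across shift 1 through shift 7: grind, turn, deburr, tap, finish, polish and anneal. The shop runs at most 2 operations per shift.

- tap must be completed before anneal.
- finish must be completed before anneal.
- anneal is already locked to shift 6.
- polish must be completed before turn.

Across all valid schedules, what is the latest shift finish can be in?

Downstream work caps finish at shift 5.
finish at shift 5 is achievable: grind in shift 2; deburr in shift 3; anneal in shift 6; polish in shift 1; finish in shift 5; turn in shift 2; tap in shift 1.

shift 5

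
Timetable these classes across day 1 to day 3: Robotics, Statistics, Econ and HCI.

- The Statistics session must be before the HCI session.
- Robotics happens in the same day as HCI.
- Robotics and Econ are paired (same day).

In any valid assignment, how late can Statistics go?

Downstream work caps Statistics at day 2.
Statistics at day 2 is achievable: Robotics in day 3, Statistics in day 2, HCI in day 3, Econ in day 3.

day 2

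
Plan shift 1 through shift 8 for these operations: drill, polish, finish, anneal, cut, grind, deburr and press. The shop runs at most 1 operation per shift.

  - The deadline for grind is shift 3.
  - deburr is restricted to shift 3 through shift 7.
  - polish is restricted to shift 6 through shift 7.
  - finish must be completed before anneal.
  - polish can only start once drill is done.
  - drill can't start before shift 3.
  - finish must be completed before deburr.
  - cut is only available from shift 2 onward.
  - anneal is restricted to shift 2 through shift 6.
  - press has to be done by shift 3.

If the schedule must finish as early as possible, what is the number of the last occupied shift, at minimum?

shift 8

The precedence chain requires at least 2 distinct shifts.
With at most 1 per shift and 8 operations, at least 8 shifts are needed.
polish can't be placed before shift 6, so the schedule must run through at least shift 6.
8 works (last occupied shift: shift 8): for example deburr in shift 7; press in shift 2; drill in shift 5; grind in shift 1; polish in shift 6; anneal in shift 4; finish in shift 3; cut in shift 8.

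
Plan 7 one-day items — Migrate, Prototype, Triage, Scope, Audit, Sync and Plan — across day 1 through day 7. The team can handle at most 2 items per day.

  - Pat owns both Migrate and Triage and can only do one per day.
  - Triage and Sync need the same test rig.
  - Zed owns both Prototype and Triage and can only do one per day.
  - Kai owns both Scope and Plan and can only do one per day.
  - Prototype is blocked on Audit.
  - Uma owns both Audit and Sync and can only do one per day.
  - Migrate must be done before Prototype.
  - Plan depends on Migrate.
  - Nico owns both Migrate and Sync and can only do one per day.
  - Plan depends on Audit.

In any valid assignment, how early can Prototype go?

day 2

Precedence pushes Prototype to at least day 2.
Prototype at day 2 is achievable: Triage -> day 3, Sync -> day 4, Scope -> day 3, Migrate -> day 1, Audit -> day 1, Plan -> day 2, Prototype -> day 2.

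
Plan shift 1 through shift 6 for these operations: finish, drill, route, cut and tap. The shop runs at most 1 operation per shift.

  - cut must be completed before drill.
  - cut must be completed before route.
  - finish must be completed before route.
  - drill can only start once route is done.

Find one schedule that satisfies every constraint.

route=shift 3; drill=shift 4; finish=shift 2; tap=shift 5; cut=shift 1

Checking: route(shift 3) before drill(shift 4); finish(shift 2) before route(shift 3); cut(shift 1) before route(shift 3); cut(shift 1) before drill(shift 4); max 1 per shift (cap 1).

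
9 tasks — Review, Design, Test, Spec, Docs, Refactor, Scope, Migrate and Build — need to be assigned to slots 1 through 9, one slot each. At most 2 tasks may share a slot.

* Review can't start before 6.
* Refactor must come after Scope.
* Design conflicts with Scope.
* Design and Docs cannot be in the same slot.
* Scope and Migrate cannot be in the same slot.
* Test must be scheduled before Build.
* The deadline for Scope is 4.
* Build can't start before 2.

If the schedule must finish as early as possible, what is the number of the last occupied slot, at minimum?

The precedence chain requires at least 2 distinct slots.
With at most 2 per slot and 9 tasks, at least 5 slots are needed.
Review can't be placed before 6, so the schedule must run through at least slot 6.
6 works (last occupied slot: 6): for example Build -> 2; Design -> 3; Spec -> 3; Review -> 6; Refactor -> 2; Scope -> 1; Test -> 1; Migrate -> 4; Docs -> 4.

6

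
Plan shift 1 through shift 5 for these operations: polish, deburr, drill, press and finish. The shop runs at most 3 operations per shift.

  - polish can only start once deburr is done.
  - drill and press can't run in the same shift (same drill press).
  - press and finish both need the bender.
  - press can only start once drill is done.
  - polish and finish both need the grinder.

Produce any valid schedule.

press in shift 2, deburr in shift 1, drill in shift 1, polish in shift 2, finish in shift 1

Checking: deburr(shift 1) before polish(shift 2); drill(shift 1) before press(shift 2); press(shift 2) != finish(shift 1); drill(shift 1) != press(shift 2); polish(shift 2) != finish(shift 1); max 3 per shift (cap 3).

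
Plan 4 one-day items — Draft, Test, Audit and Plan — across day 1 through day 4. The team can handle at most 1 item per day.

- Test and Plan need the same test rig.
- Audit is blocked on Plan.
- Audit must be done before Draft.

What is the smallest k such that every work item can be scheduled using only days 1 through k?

The precedence chain requires at least 3 distinct days.
With at most 1 per day and 4 work items, at least 4 days are needed.
4 works (last occupied day: day 4): for example Test in day 4, Plan in day 1, Audit in day 2, Draft in day 3.

4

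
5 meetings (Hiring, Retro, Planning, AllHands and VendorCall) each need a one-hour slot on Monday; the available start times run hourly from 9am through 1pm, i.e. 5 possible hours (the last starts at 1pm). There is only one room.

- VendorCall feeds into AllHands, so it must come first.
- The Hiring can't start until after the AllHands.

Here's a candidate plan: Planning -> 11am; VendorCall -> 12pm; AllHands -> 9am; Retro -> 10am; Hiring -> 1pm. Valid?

The Hiring can't start until after the AllHands — holds.
There is only one room — holds.
VendorCall feeds into AllHands, so it must come first — violated.

Invalid. VendorCall feeds into AllHands, so it must come first.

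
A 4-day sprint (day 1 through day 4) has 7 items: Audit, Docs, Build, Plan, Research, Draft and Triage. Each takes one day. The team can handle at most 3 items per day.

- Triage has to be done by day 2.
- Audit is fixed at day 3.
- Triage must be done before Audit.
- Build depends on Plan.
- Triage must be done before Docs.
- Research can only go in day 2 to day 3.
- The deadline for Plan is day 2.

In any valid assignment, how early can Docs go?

day 2

Precedence pushes Docs to at least day 2.
Docs at day 2 is achievable: Research -> day 2, Triage -> day 1, Docs -> day 2, Build -> day 2, Audit -> day 3, Draft -> day 1, Plan -> day 1.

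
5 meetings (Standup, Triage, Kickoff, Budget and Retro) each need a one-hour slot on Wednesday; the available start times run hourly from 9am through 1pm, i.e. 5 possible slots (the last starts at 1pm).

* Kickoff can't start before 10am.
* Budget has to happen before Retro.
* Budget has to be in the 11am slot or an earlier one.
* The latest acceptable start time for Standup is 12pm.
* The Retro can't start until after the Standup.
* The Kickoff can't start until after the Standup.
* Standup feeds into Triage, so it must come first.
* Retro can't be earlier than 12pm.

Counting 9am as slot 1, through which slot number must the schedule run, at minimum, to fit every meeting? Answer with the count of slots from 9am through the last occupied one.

4 slots

The precedence chain requires at least 2 distinct slots.
Retro can't be placed before 12pm — that is slot 4 counting from 9am — so the schedule must run through at least 4 slots.
4 works (last occupied slot: 12pm): for example Kickoff=10am; Standup=9am; Retro=12pm; Budget=9am; Triage=10am.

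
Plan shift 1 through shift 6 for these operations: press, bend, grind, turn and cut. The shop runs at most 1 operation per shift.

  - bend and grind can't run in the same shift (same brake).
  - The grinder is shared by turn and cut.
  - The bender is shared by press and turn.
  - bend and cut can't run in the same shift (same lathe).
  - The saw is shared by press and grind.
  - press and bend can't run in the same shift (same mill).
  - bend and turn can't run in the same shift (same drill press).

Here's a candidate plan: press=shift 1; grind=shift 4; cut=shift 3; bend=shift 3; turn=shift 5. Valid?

The bender is shared by press and turn — holds.
The shop runs at most 1 operation per shift — violated.
bend and turn can't run in the same shift (same drill press) — holds.
press and bend can't run in the same shift (same mill) — holds.
The grinder is shared by turn and cut — holds.
bend and cut can't run in the same shift (same lathe) — violated.
bend and grind can't run in the same shift (same brake) — holds.
The saw is shared by press and grind — holds.

No — it violates: bend and cut can't run in the same shift (same lathe)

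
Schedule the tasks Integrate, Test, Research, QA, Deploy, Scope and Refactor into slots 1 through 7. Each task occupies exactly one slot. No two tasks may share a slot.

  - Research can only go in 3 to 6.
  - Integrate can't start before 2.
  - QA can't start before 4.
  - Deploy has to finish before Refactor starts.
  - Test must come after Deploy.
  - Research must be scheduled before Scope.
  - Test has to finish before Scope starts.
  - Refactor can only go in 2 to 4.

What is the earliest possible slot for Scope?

5

Precedence pushes Scope to at least 4.
Scope at 5 is achievable: Test -> 4, Deploy -> 1, Refactor -> 2, Integrate -> 7, Scope -> 5, Research -> 3, QA -> 6.
Nothing earlier works — the capacity limit rule out every slot before 5.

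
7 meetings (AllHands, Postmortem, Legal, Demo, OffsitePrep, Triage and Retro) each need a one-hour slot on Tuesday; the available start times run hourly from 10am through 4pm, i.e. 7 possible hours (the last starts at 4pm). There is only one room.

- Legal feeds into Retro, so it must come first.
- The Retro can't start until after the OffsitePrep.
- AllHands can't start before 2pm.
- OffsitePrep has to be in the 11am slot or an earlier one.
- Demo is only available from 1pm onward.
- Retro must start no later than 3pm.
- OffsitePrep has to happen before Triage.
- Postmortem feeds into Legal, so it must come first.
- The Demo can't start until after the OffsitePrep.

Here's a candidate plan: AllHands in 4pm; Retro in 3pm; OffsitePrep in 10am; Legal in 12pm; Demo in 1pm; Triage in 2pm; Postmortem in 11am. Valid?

Yes, all constraints hold

The Retro can't start until after the OffsitePrep — holds.
Demo is only available from 1pm onward — holds.
Retro must start no later than 3pm — holds.
Legal feeds into Retro, so it must come first — holds.
Postmortem feeds into Legal, so it must come first — holds.
OffsitePrep has to be in the 11am slot or an earlier one — holds.
The Demo can't start until after the OffsitePrep — holds.
AllHands can't start before 2pm — holds.
OffsitePrep has to happen before Triage — holds.
There is only one room — holds.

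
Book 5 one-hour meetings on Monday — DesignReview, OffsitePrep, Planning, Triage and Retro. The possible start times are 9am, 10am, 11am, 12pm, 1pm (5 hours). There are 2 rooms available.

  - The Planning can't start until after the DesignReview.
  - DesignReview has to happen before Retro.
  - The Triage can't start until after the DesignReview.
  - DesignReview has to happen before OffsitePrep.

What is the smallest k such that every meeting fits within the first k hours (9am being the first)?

The precedence chain requires at least 2 distinct hours.
With at most 2 per hour and 5 meetings, at least 3 hours are needed.
3 works (last occupied hour: 11am): for example OffsitePrep in 10am, Planning in 10am, Triage in 11am, Retro in 11am, DesignReview in 9am.

3 hours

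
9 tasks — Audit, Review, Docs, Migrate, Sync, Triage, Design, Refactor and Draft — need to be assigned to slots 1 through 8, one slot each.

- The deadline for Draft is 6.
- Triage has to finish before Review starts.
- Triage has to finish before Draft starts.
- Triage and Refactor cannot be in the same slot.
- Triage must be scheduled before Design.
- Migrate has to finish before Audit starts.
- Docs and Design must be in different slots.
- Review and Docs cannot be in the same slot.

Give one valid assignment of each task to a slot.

Sync -> 1; Draft -> 2; Triage -> 1; Refactor -> 2; Design -> 2; Migrate -> 1; Audit -> 2; Review -> 2; Docs -> 1

Checking: Triage(1) before Design(2); Migrate(1) before Audit(2); Triage(1) before Draft(2); Triage(1) before Review(2); Triage(1) != Refactor(2); Review(2) != Docs(1); Docs(1) != Design(2); Draft=2 in [1,6].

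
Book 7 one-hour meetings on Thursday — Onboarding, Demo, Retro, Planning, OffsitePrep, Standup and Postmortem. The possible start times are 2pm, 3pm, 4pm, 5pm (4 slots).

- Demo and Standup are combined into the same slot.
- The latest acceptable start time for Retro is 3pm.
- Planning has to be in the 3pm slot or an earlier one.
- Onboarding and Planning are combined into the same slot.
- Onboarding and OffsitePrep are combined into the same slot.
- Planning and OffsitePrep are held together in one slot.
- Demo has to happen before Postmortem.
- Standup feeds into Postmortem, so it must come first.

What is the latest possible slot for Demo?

4pm

Downstream work caps Demo at 4pm.
Demo at 4pm is achievable: Standup -> 4pm, Planning -> 2pm, OffsitePrep -> 2pm, Retro -> 2pm, Postmortem -> 5pm, Demo -> 4pm, Onboarding -> 2pm.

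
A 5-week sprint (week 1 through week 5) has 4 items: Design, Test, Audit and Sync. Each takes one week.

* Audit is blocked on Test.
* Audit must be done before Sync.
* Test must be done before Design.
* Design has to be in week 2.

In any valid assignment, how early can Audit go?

Precedence pushes Audit to at least week 2; downstream work caps Audit at week 4.
Audit at week 2 is achievable: Design -> week 2, Sync -> week 3, Test -> week 1, Audit -> week 2.

week 2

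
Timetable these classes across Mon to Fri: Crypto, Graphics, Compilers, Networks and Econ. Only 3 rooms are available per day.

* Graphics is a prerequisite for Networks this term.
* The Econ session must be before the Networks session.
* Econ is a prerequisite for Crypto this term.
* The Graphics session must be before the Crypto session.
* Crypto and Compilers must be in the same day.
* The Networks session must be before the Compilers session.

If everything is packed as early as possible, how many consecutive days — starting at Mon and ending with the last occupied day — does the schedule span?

The precedence chain requires at least 3 distinct days.
With at most 3 per day and 5 classes, at least 2 days are needed.
3 works (last occupied day: Wed): for example Econ=Mon; Crypto=Wed; Networks=Tue; Compilers=Wed; Graphics=Mon.

3 days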